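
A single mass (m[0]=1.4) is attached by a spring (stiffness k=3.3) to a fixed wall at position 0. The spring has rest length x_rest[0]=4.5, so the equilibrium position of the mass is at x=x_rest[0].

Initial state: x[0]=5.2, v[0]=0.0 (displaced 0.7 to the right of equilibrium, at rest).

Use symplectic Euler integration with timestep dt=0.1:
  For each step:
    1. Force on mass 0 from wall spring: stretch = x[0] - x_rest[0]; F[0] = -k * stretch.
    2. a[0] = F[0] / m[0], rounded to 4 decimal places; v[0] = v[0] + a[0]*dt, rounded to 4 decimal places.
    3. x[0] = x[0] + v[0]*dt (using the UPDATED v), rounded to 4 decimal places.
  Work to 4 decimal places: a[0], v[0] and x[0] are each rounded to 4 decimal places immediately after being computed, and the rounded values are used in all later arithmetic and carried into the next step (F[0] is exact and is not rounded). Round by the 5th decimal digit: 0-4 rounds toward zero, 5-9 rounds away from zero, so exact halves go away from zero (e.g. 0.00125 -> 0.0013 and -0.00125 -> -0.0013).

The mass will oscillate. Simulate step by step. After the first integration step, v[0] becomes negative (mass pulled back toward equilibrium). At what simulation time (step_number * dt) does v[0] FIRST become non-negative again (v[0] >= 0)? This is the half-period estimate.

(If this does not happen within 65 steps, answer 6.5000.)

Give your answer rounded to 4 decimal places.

Step 0: x=[5.2000] v=[0.0000]
Step 1: x=[5.1835] v=[-0.1650]
Step 2: x=[5.1509] v=[-0.3261]
Step 3: x=[5.1030] v=[-0.4795]
Step 4: x=[5.0408] v=[-0.6216]
Step 5: x=[4.9659] v=[-0.7491]
Step 6: x=[4.8800] v=[-0.8589]
Step 7: x=[4.7852] v=[-0.9485]
Step 8: x=[4.6836] v=[-1.0157]
Step 9: x=[4.5777] v=[-1.0590]
Step 10: x=[4.4700] v=[-1.0773]
Step 11: x=[4.3630] v=[-1.0702]
Step 12: x=[4.2592] v=[-1.0379]
Step 13: x=[4.1611] v=[-0.9811]
Step 14: x=[4.0710] v=[-0.9012]
Step 15: x=[3.9910] v=[-0.8001]
Step 16: x=[3.9230] v=[-0.6801]
Step 17: x=[3.8686] v=[-0.5441]
Step 18: x=[3.8291] v=[-0.3953]
Step 19: x=[3.8054] v=[-0.2372]
Step 20: x=[3.7981] v=[-0.0735]
Step 21: x=[3.8073] v=[0.0920]
First v>=0 after going negative at step 21, time=2.1000

Answer: 2.1000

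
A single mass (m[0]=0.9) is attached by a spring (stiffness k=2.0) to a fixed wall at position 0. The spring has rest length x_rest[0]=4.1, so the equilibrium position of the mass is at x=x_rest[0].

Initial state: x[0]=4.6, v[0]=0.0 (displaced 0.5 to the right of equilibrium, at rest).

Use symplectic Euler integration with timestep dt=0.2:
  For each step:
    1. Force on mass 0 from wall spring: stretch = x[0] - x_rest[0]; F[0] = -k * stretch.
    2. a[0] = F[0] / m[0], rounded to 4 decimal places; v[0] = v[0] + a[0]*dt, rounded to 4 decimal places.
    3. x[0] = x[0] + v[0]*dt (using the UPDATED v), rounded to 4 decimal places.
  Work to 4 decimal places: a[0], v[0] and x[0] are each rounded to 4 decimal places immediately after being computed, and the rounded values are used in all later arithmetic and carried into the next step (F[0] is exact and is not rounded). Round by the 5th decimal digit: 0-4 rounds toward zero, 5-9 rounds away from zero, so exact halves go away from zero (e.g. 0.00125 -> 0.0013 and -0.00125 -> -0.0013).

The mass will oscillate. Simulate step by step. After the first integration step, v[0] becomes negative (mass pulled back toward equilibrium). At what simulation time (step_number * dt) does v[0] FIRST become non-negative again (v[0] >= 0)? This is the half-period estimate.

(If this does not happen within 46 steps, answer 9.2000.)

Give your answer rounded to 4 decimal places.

Answer: 2.2000

Derivation:
Step 0: x=[4.6000] v=[0.0000]
Step 1: x=[4.5556] v=[-0.2222]
Step 2: x=[4.4707] v=[-0.4247]
Step 3: x=[4.3528] v=[-0.5895]
Step 4: x=[4.2124] v=[-0.7019]
Step 5: x=[4.0620] v=[-0.7519]
Step 6: x=[3.9150] v=[-0.7350]
Step 7: x=[3.7844] v=[-0.6528]
Step 8: x=[3.6819] v=[-0.5125]
Step 9: x=[3.6166] v=[-0.3267]
Step 10: x=[3.5942] v=[-0.1119]
Step 11: x=[3.6168] v=[0.1129]
First v>=0 after going negative at step 11, time=2.2000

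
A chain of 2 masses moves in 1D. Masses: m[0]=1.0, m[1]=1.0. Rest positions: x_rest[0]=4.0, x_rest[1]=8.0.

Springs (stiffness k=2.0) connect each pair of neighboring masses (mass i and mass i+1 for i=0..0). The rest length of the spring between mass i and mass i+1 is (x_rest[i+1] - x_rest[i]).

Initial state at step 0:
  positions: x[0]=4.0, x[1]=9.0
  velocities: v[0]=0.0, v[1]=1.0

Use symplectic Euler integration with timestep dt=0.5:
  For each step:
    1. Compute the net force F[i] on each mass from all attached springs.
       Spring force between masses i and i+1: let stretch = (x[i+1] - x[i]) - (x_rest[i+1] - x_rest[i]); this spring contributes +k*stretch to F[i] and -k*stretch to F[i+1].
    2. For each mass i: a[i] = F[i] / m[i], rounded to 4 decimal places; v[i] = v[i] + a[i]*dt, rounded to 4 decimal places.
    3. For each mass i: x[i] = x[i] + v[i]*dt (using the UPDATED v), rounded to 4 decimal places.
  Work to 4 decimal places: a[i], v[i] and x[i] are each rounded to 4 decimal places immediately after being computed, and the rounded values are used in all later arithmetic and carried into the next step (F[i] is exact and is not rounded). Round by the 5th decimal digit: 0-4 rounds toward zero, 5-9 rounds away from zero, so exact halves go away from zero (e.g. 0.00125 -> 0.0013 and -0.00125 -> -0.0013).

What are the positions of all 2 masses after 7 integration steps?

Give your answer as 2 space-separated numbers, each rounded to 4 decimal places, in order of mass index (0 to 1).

Step 0: x=[4.0000 9.0000] v=[0.0000 1.0000]
Step 1: x=[4.5000 9.0000] v=[1.0000 0.0000]
Step 2: x=[5.2500 8.7500] v=[1.5000 -0.5000]
Step 3: x=[5.7500 8.7500] v=[1.0000 0.0000]
Step 4: x=[5.7500 9.2500] v=[0.0000 1.0000]
Step 5: x=[5.5000 10.0000] v=[-0.5000 1.5000]
Step 6: x=[5.5000 10.5000] v=[0.0000 1.0000]
Step 7: x=[6.0000 10.5000] v=[1.0000 0.0000]

Answer: 6.0000 10.5000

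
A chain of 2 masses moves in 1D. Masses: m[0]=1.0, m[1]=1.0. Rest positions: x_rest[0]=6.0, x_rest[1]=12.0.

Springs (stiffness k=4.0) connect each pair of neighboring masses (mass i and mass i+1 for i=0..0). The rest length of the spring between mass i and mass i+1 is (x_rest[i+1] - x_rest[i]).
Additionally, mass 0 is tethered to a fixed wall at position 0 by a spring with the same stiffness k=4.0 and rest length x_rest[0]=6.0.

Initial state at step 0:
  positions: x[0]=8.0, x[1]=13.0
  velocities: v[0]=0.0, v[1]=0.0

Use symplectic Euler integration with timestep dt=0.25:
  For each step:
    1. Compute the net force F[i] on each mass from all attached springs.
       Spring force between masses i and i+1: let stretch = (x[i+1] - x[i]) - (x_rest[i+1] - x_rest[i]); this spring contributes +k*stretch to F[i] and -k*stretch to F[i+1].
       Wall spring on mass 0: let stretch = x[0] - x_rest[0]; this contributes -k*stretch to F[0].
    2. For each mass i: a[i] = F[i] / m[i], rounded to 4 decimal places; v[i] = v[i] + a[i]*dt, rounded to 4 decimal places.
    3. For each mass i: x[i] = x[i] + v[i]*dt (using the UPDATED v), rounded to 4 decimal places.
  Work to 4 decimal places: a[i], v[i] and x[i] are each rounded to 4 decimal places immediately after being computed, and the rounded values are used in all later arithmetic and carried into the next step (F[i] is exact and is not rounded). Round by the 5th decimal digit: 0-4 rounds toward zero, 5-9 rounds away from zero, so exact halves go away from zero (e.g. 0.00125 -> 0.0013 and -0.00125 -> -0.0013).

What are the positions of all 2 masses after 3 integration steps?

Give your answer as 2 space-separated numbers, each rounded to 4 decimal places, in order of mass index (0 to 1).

Answer: 5.4063 13.4219

Derivation:
Step 0: x=[8.0000 13.0000] v=[0.0000 0.0000]
Step 1: x=[7.2500 13.2500] v=[-3.0000 1.0000]
Step 2: x=[6.1875 13.5000] v=[-4.2500 1.0000]
Step 3: x=[5.4063 13.4219] v=[-3.1250 -0.3125]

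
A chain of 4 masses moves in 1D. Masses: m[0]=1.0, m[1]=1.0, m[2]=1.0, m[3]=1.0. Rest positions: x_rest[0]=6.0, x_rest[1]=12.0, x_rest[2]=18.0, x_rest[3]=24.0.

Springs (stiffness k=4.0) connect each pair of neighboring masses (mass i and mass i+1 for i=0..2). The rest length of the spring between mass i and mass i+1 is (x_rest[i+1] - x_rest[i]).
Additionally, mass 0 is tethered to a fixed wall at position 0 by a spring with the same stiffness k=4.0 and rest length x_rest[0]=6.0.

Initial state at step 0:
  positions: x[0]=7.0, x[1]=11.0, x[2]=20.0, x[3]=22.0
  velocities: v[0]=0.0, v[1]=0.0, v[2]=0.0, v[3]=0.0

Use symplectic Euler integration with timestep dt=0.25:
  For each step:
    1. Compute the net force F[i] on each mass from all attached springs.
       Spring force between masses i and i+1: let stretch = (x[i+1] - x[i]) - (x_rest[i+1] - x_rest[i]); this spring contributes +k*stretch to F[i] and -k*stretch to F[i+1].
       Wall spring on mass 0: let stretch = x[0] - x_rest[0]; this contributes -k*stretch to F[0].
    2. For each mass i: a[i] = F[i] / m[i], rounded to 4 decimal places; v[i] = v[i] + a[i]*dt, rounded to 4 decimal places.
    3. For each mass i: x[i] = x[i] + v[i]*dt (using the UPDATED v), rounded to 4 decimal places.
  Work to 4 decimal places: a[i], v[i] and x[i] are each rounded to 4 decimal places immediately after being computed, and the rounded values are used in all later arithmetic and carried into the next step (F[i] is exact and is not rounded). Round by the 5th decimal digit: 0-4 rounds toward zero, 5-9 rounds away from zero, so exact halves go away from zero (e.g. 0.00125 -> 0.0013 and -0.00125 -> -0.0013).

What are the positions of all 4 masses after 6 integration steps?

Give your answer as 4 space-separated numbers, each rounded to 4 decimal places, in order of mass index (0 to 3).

Step 0: x=[7.0000 11.0000 20.0000 22.0000] v=[0.0000 0.0000 0.0000 0.0000]
Step 1: x=[6.2500 12.2500 18.2500 23.0000] v=[-3.0000 5.0000 -7.0000 4.0000]
Step 2: x=[5.4375 13.5000 16.1875 24.3125] v=[-3.2500 5.0000 -8.2500 5.2500]
Step 3: x=[5.2813 13.4063 15.4844 25.0938] v=[-0.6250 -0.3750 -2.8125 3.1250]
Step 4: x=[5.8360 11.8008 16.6641 24.9727] v=[2.2187 -6.4219 4.7188 -0.4844]
Step 5: x=[6.4229 9.9200 18.7051 24.2745] v=[2.3475 -7.5234 8.1641 -2.7930]
Step 6: x=[6.2783 9.3612 19.9422 23.6839] v=[-0.5783 -2.2354 4.9484 -2.3624]

Answer: 6.2783 9.3612 19.9422 23.6839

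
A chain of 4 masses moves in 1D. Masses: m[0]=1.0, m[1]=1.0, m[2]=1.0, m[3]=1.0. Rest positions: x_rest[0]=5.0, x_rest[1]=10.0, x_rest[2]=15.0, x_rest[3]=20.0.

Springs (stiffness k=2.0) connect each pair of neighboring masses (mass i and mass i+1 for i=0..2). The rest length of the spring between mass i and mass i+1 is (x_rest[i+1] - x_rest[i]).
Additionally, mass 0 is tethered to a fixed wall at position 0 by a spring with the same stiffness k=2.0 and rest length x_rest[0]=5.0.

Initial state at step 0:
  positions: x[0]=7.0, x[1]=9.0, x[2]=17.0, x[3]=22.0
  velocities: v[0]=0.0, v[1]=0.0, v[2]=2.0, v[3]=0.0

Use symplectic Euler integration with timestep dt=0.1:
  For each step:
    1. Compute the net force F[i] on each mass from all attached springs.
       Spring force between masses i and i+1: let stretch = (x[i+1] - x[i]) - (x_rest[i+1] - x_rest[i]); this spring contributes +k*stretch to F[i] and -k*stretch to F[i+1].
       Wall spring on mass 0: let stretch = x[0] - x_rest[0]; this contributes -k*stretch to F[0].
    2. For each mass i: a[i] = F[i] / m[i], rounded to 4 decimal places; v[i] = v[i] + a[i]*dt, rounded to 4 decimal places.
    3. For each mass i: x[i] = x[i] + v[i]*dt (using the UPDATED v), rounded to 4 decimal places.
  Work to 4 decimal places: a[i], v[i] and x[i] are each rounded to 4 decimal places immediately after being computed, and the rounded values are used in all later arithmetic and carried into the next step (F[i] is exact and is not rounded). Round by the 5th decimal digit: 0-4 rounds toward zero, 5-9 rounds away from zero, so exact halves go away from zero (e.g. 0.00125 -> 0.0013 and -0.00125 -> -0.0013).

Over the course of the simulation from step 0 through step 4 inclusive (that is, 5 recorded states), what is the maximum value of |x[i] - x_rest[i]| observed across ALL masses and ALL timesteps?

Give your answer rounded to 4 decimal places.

Step 0: x=[7.0000 9.0000 17.0000 22.0000] v=[0.0000 0.0000 2.0000 0.0000]
Step 1: x=[6.9000 9.1200 17.1400 22.0000] v=[-1.0000 1.2000 1.4000 0.0000]
Step 2: x=[6.7064 9.3560 17.2168 22.0028] v=[-1.9360 2.3600 0.7680 0.0280]
Step 3: x=[6.4317 9.6962 17.2321 22.0099] v=[-2.7474 3.4022 0.1530 0.0708]
Step 4: x=[6.0936 10.1219 17.1922 22.0214] v=[-3.3808 4.2565 -0.3986 0.1152]
Max displacement = 2.2321

Answer: 2.2321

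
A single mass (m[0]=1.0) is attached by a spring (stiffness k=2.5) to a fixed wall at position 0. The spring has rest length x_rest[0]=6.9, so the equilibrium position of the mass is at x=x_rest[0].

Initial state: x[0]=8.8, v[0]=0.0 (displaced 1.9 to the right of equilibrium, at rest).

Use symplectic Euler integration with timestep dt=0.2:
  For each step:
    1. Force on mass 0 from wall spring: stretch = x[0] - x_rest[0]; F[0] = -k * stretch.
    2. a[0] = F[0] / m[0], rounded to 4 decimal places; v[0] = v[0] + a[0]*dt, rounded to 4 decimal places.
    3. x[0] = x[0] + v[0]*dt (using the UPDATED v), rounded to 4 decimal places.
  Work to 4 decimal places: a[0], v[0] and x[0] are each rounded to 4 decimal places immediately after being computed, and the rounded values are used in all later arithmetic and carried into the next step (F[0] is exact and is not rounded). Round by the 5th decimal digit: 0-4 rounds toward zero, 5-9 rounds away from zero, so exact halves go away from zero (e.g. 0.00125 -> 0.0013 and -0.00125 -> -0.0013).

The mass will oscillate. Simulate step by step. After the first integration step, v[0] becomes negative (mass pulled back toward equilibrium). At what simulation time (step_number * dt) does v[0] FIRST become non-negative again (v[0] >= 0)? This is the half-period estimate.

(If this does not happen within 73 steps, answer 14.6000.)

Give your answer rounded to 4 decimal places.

Step 0: x=[8.8000] v=[0.0000]
Step 1: x=[8.6100] v=[-0.9500]
Step 2: x=[8.2490] v=[-1.8050]
Step 3: x=[7.7531] v=[-2.4795]
Step 4: x=[7.1719] v=[-2.9061]
Step 5: x=[6.5635] v=[-3.0421]
Step 6: x=[5.9887] v=[-2.8738]
Step 7: x=[5.5051] v=[-2.4181]
Step 8: x=[5.1610] v=[-1.7206]
Step 9: x=[4.9908] v=[-0.8511]
Step 10: x=[5.0115] v=[0.1035]
First v>=0 after going negative at step 10, time=2.0000

Answer: 2.0000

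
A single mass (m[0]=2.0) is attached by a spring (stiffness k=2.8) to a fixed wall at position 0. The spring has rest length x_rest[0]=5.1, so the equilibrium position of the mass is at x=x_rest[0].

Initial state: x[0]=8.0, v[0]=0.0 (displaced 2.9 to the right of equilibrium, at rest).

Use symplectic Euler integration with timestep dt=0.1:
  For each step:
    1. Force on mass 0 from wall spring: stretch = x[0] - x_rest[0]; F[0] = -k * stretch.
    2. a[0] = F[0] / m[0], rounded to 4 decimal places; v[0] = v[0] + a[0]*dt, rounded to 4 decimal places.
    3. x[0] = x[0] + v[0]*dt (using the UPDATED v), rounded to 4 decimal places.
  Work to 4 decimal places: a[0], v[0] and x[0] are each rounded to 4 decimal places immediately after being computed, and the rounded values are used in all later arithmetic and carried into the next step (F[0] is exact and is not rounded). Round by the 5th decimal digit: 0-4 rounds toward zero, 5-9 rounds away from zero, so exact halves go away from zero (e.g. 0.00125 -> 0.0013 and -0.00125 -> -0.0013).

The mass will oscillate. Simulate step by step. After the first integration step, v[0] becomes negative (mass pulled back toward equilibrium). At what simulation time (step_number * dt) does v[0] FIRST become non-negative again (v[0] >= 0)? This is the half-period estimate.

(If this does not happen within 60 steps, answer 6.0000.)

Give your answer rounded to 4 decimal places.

Answer: 2.7000

Derivation:
Step 0: x=[8.0000] v=[0.0000]
Step 1: x=[7.9594] v=[-0.4060]
Step 2: x=[7.8788] v=[-0.8063]
Step 3: x=[7.7593] v=[-1.1953]
Step 4: x=[7.6025] v=[-1.5676]
Step 5: x=[7.4107] v=[-1.9180]
Step 6: x=[7.1866] v=[-2.2415]
Step 7: x=[6.9332] v=[-2.5336]
Step 8: x=[6.6542] v=[-2.7903]
Step 9: x=[6.3534] v=[-3.0079]
Step 10: x=[6.0351] v=[-3.1834]
Step 11: x=[5.7037] v=[-3.3143]
Step 12: x=[5.3638] v=[-3.3988]
Step 13: x=[5.0202] v=[-3.4357]
Step 14: x=[4.6778] v=[-3.4245]
Step 15: x=[4.3413] v=[-3.3654]
Step 16: x=[4.0154] v=[-3.2592]
Step 17: x=[3.7047] v=[-3.1074]
Step 18: x=[3.4135] v=[-2.9121]
Step 19: x=[3.1459] v=[-2.6760]
Step 20: x=[2.9057] v=[-2.4024]
Step 21: x=[2.6962] v=[-2.0952]
Step 22: x=[2.5203] v=[-1.7587]
Step 23: x=[2.3806] v=[-1.3975]
Step 24: x=[2.2789] v=[-1.0168]
Step 25: x=[2.2167] v=[-0.6219]
Step 26: x=[2.1949] v=[-0.2182]
Step 27: x=[2.2138] v=[0.1885]
First v>=0 after going negative at step 27, time=2.7000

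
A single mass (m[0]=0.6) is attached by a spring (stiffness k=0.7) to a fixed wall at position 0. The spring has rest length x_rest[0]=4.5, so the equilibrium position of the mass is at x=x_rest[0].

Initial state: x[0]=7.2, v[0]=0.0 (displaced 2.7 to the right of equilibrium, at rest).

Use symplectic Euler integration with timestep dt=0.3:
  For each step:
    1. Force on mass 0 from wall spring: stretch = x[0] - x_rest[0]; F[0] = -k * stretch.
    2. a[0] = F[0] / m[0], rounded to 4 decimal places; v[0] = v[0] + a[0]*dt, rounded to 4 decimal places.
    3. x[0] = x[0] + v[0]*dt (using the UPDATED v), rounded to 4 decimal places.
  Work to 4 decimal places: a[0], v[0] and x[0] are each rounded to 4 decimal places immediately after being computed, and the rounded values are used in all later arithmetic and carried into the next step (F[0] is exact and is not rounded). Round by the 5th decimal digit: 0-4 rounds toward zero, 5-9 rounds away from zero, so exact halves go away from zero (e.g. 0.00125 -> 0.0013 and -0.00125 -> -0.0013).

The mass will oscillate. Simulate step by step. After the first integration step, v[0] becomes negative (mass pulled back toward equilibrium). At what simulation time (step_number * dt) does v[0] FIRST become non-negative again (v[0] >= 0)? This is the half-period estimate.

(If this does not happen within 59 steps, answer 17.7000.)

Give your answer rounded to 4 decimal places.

Answer: 3.0000

Derivation:
Step 0: x=[7.2000] v=[0.0000]
Step 1: x=[6.9165] v=[-0.9450]
Step 2: x=[6.3793] v=[-1.7908]
Step 3: x=[5.6447] v=[-2.4486]
Step 4: x=[4.7899] v=[-2.8493]
Step 5: x=[3.9047] v=[-2.9508]
Step 6: x=[3.0820] v=[-2.7425]
Step 7: x=[2.4081] v=[-2.2462]
Step 8: x=[1.9539] v=[-1.5140]
Step 9: x=[1.7670] v=[-0.6229]
Step 10: x=[1.8671] v=[0.3337]
First v>=0 after going negative at step 10, time=3.0000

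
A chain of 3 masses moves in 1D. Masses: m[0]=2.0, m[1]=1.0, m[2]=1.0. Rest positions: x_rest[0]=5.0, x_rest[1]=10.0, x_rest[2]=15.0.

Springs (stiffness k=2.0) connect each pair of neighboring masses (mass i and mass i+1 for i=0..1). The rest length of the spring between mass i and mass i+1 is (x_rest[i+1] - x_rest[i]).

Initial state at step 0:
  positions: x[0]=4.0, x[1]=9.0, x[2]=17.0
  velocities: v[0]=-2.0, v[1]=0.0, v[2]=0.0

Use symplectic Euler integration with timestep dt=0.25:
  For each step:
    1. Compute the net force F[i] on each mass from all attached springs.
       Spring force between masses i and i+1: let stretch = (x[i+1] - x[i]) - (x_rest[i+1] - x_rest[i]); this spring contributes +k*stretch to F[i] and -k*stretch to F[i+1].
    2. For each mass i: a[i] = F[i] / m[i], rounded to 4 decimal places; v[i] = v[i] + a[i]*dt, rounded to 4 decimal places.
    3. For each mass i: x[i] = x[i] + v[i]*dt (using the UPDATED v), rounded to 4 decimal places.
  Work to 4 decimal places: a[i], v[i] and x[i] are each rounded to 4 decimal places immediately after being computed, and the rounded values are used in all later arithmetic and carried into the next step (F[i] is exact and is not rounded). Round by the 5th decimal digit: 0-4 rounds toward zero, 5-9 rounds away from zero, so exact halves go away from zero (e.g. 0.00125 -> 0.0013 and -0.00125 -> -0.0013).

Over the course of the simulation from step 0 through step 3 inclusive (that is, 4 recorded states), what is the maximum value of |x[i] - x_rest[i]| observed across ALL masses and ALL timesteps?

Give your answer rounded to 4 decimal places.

Answer: 2.2739

Derivation:
Step 0: x=[4.0000 9.0000 17.0000] v=[-2.0000 0.0000 0.0000]
Step 1: x=[3.5000 9.3750 16.6250] v=[-2.0000 1.5000 -1.5000]
Step 2: x=[3.0547 9.9219 15.9688] v=[-1.7813 2.1875 -2.6250]
Step 3: x=[2.7261 10.3663 15.1817] v=[-1.3145 1.7774 -3.1485]
Max displacement = 2.2739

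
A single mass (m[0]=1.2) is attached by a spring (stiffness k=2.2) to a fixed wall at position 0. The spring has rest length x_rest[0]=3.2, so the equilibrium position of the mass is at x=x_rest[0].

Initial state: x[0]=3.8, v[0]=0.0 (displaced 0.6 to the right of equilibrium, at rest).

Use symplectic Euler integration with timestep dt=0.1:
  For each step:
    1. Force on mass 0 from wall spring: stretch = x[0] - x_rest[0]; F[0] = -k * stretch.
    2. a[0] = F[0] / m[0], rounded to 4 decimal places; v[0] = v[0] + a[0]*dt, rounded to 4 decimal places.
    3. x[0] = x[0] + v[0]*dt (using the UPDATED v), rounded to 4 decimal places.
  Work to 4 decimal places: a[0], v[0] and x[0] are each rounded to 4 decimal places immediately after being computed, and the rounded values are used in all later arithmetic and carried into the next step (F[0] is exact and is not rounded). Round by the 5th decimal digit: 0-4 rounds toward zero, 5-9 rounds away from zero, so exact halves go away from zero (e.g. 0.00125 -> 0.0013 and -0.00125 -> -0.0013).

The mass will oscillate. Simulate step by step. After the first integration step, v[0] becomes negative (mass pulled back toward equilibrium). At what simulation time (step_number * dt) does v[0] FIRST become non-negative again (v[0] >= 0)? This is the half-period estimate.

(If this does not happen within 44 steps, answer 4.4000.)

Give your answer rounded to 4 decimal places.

Step 0: x=[3.8000] v=[0.0000]
Step 1: x=[3.7890] v=[-0.1100]
Step 2: x=[3.7672] v=[-0.2180]
Step 3: x=[3.7350] v=[-0.3220]
Step 4: x=[3.6930] v=[-0.4201]
Step 5: x=[3.6420] v=[-0.5105]
Step 6: x=[3.5829] v=[-0.5915]
Step 7: x=[3.5167] v=[-0.6617]
Step 8: x=[3.4447] v=[-0.7198]
Step 9: x=[3.3682] v=[-0.7647]
Step 10: x=[3.2887] v=[-0.7955]
Step 11: x=[3.2075] v=[-0.8118]
Step 12: x=[3.1262] v=[-0.8132]
Step 13: x=[3.0462] v=[-0.7997]
Step 14: x=[2.9691] v=[-0.7715]
Step 15: x=[2.8962] v=[-0.7292]
Step 16: x=[2.8289] v=[-0.6735]
Step 17: x=[2.7684] v=[-0.6055]
Step 18: x=[2.7158] v=[-0.5264]
Step 19: x=[2.6720] v=[-0.4376]
Step 20: x=[2.6379] v=[-0.3408]
Step 21: x=[2.6141] v=[-0.2378]
Step 22: x=[2.6011] v=[-0.1304]
Step 23: x=[2.5990] v=[-0.0206]
Step 24: x=[2.6080] v=[0.0896]
First v>=0 after going negative at step 24, time=2.4000

Answer: 2.4000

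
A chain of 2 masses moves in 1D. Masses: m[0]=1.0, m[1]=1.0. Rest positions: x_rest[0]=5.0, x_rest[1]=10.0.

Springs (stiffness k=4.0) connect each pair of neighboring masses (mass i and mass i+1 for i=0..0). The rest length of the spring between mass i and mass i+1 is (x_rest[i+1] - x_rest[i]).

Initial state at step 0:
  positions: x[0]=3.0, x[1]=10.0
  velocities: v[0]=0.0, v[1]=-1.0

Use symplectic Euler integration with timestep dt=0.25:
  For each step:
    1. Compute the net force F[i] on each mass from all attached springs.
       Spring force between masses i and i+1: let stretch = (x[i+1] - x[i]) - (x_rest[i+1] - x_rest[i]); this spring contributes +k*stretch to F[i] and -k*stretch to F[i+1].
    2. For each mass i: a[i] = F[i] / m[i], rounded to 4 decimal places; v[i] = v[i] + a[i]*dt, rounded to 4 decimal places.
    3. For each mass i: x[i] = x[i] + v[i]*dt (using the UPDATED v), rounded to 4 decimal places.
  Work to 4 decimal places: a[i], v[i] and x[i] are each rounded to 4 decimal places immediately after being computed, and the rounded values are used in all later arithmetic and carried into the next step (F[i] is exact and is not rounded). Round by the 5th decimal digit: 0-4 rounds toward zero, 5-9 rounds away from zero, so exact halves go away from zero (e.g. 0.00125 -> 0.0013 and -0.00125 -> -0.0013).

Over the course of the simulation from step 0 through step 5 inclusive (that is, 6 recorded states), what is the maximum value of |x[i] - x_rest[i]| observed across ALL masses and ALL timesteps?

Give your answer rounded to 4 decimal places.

Answer: 2.6093

Derivation:
Step 0: x=[3.0000 10.0000] v=[0.0000 -1.0000]
Step 1: x=[3.5000 9.2500] v=[2.0000 -3.0000]
Step 2: x=[4.1875 8.3125] v=[2.7500 -3.7500]
Step 3: x=[4.6563 7.5938] v=[1.8750 -2.8750]
Step 4: x=[4.6094 7.3907] v=[-0.1875 -0.8125]
Step 5: x=[4.0079 7.7423] v=[-2.4062 1.4062]
Max displacement = 2.6093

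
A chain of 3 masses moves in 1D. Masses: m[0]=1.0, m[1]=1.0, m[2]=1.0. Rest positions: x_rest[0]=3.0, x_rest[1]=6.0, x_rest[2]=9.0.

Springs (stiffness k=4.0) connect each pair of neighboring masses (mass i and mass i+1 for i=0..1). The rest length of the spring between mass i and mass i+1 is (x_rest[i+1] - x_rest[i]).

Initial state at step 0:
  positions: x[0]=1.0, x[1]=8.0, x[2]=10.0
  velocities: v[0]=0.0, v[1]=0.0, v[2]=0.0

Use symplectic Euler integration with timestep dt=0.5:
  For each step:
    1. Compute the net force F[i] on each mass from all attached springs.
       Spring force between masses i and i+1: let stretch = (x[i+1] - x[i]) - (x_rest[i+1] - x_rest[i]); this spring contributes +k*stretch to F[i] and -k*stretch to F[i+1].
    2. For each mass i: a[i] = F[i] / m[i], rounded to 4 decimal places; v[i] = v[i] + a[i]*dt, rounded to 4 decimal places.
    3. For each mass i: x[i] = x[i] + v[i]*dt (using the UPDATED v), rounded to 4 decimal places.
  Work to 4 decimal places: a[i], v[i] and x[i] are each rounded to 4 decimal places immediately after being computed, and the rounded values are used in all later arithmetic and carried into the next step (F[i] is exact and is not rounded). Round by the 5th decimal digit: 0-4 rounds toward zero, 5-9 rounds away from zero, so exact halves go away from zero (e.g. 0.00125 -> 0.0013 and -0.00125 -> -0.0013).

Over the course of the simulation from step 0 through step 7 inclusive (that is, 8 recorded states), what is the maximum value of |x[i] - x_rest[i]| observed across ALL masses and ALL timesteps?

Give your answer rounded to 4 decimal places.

Step 0: x=[1.0000 8.0000 10.0000] v=[0.0000 0.0000 0.0000]
Step 1: x=[5.0000 3.0000 11.0000] v=[8.0000 -10.0000 2.0000]
Step 2: x=[4.0000 8.0000 7.0000] v=[-2.0000 10.0000 -8.0000]
Step 3: x=[4.0000 8.0000 7.0000] v=[0.0000 0.0000 0.0000]
Step 4: x=[5.0000 3.0000 11.0000] v=[2.0000 -10.0000 8.0000]
Step 5: x=[1.0000 8.0000 10.0000] v=[-8.0000 10.0000 -2.0000]
Step 6: x=[1.0000 8.0000 10.0000] v=[0.0000 0.0000 0.0000]
Step 7: x=[5.0000 3.0000 11.0000] v=[8.0000 -10.0000 2.0000]
Max displacement = 3.0000

Answer: 3.0000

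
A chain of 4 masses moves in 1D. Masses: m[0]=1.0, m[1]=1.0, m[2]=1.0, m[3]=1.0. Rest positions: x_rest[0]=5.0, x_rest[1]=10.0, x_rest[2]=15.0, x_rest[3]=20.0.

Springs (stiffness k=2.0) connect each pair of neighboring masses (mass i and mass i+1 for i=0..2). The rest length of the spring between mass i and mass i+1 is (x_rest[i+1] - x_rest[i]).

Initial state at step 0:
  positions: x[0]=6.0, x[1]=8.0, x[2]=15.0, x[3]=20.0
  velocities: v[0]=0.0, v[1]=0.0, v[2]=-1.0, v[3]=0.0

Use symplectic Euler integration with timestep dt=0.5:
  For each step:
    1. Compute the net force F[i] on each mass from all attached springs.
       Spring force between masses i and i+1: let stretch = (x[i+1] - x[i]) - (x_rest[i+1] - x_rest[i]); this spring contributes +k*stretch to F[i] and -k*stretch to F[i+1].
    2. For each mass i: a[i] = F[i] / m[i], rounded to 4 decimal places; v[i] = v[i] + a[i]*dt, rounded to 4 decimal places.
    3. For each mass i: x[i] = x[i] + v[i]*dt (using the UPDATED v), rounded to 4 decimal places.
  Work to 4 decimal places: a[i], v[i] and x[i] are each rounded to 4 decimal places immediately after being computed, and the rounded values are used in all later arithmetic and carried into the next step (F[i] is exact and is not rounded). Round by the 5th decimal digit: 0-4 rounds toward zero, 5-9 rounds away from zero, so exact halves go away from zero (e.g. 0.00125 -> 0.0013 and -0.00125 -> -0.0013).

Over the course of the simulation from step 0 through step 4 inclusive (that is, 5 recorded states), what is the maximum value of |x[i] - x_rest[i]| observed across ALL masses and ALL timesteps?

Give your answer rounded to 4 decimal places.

Answer: 2.0625

Derivation:
Step 0: x=[6.0000 8.0000 15.0000 20.0000] v=[0.0000 0.0000 -1.0000 0.0000]
Step 1: x=[4.5000 10.5000 13.5000 20.0000] v=[-3.0000 5.0000 -3.0000 0.0000]
Step 2: x=[3.5000 11.5000 13.7500 19.2500] v=[-2.0000 2.0000 0.5000 -1.5000]
Step 3: x=[4.0000 9.6250 15.6250 18.2500] v=[1.0000 -3.7500 3.7500 -2.0000]
Step 4: x=[4.8125 7.9375 15.8125 18.4375] v=[1.6250 -3.3750 0.3750 0.3750]
Max displacement = 2.0625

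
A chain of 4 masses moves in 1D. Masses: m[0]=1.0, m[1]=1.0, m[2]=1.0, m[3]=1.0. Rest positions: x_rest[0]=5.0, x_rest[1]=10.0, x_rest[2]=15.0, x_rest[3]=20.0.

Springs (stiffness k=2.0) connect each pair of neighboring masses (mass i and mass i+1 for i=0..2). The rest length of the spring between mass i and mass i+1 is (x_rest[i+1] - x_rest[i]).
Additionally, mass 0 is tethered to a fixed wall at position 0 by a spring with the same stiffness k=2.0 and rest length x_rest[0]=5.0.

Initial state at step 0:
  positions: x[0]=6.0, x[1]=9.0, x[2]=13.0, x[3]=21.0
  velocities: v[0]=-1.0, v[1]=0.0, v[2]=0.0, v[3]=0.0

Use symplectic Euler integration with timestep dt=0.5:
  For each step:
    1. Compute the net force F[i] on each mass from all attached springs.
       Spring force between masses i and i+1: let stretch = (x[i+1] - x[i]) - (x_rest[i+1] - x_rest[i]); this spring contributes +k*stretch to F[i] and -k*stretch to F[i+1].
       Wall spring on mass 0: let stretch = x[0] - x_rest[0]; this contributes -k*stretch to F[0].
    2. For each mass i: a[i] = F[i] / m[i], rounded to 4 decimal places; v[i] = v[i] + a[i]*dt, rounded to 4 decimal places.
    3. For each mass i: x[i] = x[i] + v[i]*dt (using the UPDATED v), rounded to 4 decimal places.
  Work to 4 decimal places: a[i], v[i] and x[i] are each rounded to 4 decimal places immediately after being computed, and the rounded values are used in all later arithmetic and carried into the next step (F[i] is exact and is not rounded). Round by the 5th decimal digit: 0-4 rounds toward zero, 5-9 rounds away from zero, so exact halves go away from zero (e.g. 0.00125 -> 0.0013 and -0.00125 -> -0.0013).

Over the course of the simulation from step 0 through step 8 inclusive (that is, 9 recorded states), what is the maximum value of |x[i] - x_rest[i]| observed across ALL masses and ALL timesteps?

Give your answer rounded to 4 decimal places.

Step 0: x=[6.0000 9.0000 13.0000 21.0000] v=[-1.0000 0.0000 0.0000 0.0000]
Step 1: x=[4.0000 9.5000 15.0000 19.5000] v=[-4.0000 1.0000 4.0000 -3.0000]
Step 2: x=[2.7500 10.0000 16.5000 18.2500] v=[-2.5000 1.0000 3.0000 -2.5000]
Step 3: x=[3.7500 10.1250 15.6250 18.6250] v=[2.0000 0.2500 -1.7500 0.7500]
Step 4: x=[6.0625 9.8125 13.5000 20.0000] v=[4.6250 -0.6250 -4.2500 2.7500]
Step 5: x=[7.2188 9.4688 12.7813 20.6250] v=[2.3125 -0.6875 -1.4375 1.2500]
Step 6: x=[5.8907 9.6563 14.3282 19.8282] v=[-2.6563 0.3750 3.0937 -1.5937]
Step 7: x=[3.5000 10.2970 16.2891 18.7814] v=[-4.7814 1.2813 3.9218 -2.0937]
Step 8: x=[2.7578 10.5352 16.5001 18.9884] v=[-1.4844 0.4764 0.4220 0.4140]
Max displacement = 2.2500

Answer: 2.2500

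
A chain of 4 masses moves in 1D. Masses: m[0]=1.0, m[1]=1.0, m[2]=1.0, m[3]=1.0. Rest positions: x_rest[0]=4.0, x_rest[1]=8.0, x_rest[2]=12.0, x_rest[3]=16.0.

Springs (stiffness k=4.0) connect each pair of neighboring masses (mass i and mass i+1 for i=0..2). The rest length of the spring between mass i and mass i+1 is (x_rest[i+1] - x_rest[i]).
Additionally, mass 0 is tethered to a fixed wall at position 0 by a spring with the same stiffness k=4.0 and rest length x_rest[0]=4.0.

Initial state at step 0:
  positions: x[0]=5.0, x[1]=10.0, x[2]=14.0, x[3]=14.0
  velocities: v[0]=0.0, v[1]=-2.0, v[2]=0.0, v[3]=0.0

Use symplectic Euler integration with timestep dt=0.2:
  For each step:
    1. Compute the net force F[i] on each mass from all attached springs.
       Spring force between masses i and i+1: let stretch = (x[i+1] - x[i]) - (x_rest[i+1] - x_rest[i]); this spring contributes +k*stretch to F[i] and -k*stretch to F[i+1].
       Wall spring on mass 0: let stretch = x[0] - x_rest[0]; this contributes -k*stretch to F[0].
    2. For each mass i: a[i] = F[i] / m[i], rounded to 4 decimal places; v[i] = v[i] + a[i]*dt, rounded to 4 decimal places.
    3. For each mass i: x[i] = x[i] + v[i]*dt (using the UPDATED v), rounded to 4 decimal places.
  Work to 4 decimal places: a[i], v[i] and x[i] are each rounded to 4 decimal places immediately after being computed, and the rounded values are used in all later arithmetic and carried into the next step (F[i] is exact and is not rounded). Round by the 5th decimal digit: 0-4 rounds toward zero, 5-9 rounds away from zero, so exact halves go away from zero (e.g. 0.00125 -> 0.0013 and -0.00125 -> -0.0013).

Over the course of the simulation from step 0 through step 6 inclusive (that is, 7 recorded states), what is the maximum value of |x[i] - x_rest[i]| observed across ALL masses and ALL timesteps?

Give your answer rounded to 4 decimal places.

Step 0: x=[5.0000 10.0000 14.0000 14.0000] v=[0.0000 -2.0000 0.0000 0.0000]
Step 1: x=[5.0000 9.4400 13.3600 14.6400] v=[0.0000 -2.8000 -3.2000 3.2000]
Step 2: x=[4.9104 8.7968 12.2976 15.7152] v=[-0.4480 -3.2160 -5.3120 5.3760]
Step 3: x=[4.6570 8.0919 11.2219 16.8836] v=[-1.2672 -3.5245 -5.3786 5.8419]
Step 4: x=[4.2080 7.3382 10.5513 17.7861] v=[-2.2449 -3.7684 -3.3532 4.5125]
Step 5: x=[3.5866 6.5978 10.5241 18.1710] v=[-3.1071 -3.7021 -0.1358 1.9247]
Step 6: x=[2.8731 6.0038 11.0922 17.9724] v=[-3.5674 -2.9700 2.8407 -0.9928]
Max displacement = 2.1710

Answer: 2.1710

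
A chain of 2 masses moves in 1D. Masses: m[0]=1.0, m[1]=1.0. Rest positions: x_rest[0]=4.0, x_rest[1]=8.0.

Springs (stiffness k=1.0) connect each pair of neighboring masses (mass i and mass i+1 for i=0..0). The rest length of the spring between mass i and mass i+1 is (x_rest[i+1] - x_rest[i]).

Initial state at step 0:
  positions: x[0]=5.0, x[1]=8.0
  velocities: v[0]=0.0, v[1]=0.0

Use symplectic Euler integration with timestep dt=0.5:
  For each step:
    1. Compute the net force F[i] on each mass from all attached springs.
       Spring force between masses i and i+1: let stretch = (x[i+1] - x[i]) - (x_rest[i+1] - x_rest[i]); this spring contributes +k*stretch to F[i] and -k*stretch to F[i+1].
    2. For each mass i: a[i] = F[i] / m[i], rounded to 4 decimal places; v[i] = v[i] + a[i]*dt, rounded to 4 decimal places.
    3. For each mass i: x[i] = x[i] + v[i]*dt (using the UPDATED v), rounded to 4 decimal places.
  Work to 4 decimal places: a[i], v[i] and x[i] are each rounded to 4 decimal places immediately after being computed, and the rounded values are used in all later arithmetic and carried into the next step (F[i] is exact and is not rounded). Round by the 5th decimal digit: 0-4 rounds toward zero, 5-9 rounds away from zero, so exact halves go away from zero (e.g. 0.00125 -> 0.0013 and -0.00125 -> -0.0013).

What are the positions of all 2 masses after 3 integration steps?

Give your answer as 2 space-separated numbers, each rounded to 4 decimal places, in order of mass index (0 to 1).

Step 0: x=[5.0000 8.0000] v=[0.0000 0.0000]
Step 1: x=[4.7500 8.2500] v=[-0.5000 0.5000]
Step 2: x=[4.3750 8.6250] v=[-0.7500 0.7500]
Step 3: x=[4.0625 8.9375] v=[-0.6250 0.6250]

Answer: 4.0625 8.9375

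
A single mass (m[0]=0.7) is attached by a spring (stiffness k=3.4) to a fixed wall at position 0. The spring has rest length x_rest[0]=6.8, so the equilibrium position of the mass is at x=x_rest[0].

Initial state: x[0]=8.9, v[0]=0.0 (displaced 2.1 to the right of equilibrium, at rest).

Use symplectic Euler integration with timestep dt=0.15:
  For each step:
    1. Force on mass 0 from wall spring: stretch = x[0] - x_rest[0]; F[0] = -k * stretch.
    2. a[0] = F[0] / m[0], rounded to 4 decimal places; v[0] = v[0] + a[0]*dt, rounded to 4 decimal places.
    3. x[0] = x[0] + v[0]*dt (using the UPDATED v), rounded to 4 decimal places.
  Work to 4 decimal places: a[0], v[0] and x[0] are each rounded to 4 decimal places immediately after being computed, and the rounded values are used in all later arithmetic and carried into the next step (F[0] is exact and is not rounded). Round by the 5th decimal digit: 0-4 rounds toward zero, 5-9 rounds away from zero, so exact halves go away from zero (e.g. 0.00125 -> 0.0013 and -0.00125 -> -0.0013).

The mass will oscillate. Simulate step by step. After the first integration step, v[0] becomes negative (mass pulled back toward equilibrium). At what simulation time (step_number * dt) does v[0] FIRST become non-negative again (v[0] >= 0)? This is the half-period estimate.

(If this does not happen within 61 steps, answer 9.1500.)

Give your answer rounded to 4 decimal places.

Step 0: x=[8.9000] v=[0.0000]
Step 1: x=[8.6705] v=[-1.5300]
Step 2: x=[8.2366] v=[-2.8928]
Step 3: x=[7.6457] v=[-3.9395]
Step 4: x=[6.9623] v=[-4.5557]
Step 5: x=[6.2612] v=[-4.6739]
Step 6: x=[5.6190] v=[-4.2814]
Step 7: x=[5.1059] v=[-3.4210]
Step 8: x=[4.7779] v=[-2.1867]
Step 9: x=[4.6709] v=[-0.7135]
Step 10: x=[4.7966] v=[0.8377]
First v>=0 after going negative at step 10, time=1.5000

Answer: 1.5000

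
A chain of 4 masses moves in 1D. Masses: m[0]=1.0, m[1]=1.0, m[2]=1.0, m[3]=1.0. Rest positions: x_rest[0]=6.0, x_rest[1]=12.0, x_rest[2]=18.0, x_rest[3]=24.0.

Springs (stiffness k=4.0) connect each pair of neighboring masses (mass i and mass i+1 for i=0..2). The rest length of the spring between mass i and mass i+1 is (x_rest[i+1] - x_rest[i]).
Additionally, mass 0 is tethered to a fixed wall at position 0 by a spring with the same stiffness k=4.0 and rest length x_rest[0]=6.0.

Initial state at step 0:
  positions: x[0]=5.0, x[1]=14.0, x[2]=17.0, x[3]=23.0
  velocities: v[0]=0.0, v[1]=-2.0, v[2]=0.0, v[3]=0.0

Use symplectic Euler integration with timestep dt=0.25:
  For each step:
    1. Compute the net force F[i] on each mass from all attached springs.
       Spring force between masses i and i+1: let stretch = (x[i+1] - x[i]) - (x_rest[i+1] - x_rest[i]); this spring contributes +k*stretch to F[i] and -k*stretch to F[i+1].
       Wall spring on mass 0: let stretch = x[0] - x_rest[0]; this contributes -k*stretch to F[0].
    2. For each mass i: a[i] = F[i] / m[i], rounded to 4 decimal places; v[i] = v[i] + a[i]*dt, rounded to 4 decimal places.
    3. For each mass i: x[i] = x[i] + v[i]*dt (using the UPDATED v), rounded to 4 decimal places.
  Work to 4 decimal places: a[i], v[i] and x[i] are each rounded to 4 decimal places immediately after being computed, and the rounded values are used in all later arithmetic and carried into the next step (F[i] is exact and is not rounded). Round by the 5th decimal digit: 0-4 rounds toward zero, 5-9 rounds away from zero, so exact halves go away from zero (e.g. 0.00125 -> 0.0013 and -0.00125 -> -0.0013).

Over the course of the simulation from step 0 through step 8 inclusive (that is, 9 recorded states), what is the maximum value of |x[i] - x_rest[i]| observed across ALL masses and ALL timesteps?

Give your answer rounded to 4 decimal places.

Step 0: x=[5.0000 14.0000 17.0000 23.0000] v=[0.0000 -2.0000 0.0000 0.0000]
Step 1: x=[6.0000 12.0000 17.7500 23.0000] v=[4.0000 -8.0000 3.0000 0.0000]
Step 2: x=[7.0000 9.9375 18.3750 23.1875] v=[4.0000 -8.2500 2.5000 0.7500]
Step 3: x=[6.9844 9.2500 18.0938 23.6719] v=[-0.0625 -2.7500 -1.1250 1.9375]
Step 4: x=[5.7891 10.2071 16.9961 24.2618] v=[-4.7813 3.8282 -4.3907 2.3594]
Step 5: x=[4.2510 11.7569 16.0176 24.5352] v=[-6.1524 6.1992 -3.9140 1.0937]
Step 6: x=[3.5266 12.4954 16.1033 24.1792] v=[-2.8975 2.9540 0.3429 -1.4239]
Step 7: x=[4.1628 11.8937 17.3060 23.3043] v=[2.5447 -2.4069 4.8109 -3.4998]
Step 8: x=[5.6910 10.7123 18.6552 22.4298] v=[6.1128 -4.7255 5.3969 -3.4981]
Max displacement = 2.7500

Answer: 2.7500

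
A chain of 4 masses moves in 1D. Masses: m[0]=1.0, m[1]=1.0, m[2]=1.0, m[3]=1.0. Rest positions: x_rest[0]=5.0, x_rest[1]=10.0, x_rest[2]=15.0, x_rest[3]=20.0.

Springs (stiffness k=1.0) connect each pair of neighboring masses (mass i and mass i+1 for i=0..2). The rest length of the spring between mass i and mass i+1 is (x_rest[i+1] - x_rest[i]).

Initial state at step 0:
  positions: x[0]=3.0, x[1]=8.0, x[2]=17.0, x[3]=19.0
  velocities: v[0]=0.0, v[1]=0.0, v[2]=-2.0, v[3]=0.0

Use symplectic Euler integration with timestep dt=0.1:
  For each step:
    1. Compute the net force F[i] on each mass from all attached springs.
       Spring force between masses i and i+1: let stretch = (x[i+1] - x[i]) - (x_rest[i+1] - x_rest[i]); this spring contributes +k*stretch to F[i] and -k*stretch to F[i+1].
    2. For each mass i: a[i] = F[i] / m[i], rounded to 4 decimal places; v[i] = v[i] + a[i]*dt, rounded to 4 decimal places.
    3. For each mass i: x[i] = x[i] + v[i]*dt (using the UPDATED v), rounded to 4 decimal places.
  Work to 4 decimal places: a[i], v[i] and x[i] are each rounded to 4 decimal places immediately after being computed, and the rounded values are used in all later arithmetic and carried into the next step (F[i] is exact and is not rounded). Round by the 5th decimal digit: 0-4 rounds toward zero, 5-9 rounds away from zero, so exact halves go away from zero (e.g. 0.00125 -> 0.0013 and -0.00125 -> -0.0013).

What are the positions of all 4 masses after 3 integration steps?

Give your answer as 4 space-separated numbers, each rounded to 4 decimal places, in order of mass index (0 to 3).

Answer: 3.0020 8.2246 16.0063 19.1671

Derivation:
Step 0: x=[3.0000 8.0000 17.0000 19.0000] v=[0.0000 0.0000 -2.0000 0.0000]
Step 1: x=[3.0000 8.0400 16.7300 19.0300] v=[0.0000 0.4000 -2.7000 0.3000]
Step 2: x=[3.0004 8.1165 16.3961 19.0870] v=[0.0040 0.7650 -3.3390 0.5700]
Step 3: x=[3.0020 8.2246 16.0063 19.1671] v=[0.0156 1.0814 -3.8979 0.8009]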